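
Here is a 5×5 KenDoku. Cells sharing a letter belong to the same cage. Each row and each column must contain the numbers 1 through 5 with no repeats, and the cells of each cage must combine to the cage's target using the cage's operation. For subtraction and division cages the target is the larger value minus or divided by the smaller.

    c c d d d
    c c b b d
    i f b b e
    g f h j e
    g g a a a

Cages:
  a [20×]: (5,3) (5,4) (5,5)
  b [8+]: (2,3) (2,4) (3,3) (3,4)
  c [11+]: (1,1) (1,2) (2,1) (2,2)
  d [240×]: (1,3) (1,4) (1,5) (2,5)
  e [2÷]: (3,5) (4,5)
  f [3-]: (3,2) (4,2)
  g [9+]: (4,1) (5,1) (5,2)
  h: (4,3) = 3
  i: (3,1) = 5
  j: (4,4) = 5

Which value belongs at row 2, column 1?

3

Cage d needs product 240, so (2,5) = 4.
Cage i is a single given cell, leaving (3,1) = 5.
Cage h is a single given cell, leaving (4,3) = 3.
Cage j is given, which forces (4,4) = 5.
Row 2 needs a 5, and only (2,2) is open for it.
The only place for 3 in row 3 is (3,4).
The 4 cells of cage d must have product 240, leaving (1,3) = 5.
Column 4 already has 3, which forces (1,4) = 4.
Cage d needs product 240; hence (1,5) = 3.
Cage b needs sum 8, leaving (2,3) = 1.
Cage b has sum 8, which forces (2,4) = 2.
Cage b has sum 8, leaving (3,3) = 2.
2 is placed in row 3, leaving (3,5) = 1.
Column 5 already has 1, which forces (4,5) = 2.
Column 3 already has 1, leaving (5,3) = 4.
4 is placed in column 4, leaving (5,4) = 1.
Column 5 already has 1; hence (5,5) = 5.
Row 2 now contains 2, so (2,1) = 3.
Row 3 already has 1; hence (3,2) = 4.
Row 4 now contains 2, leaving (4,1) = 4.
Cage f needs two cells with difference 3; hence (4,2) = 1.
3 is placed in column 1, leaving (5,1) = 2.
Row 5 already has 2; hence (5,2) = 3.
2 is placed in column 1, leaving (1,1) = 1.
Column 2 now contains 1, leaving (1,2) = 2.
Filled in: 1 2 5 4 3 / 3 5 1 2 4 / 5 4 2 3 1 / 4 1 3 5 2 / 2 3 4 1 5.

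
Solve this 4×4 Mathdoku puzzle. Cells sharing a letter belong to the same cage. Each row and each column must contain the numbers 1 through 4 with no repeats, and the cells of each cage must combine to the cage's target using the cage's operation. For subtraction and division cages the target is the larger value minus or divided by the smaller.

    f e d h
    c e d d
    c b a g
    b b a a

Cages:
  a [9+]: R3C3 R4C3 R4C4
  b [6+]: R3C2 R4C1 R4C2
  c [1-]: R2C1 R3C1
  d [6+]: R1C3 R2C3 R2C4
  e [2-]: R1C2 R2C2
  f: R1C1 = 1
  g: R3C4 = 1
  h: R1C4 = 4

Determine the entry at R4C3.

4

Cage f is a single given cell, which forces R1C1 = 1.
H is a freebie, leaving R1C4 = 4.
Cage g is given; hence R3C4 = 1.
The 3 cells of cage d must have sum 6; hence R2C3 = 1.
Cage b needs sum 6, so R4C2 = 1.
The two cells of cage e must have difference 2, leaving R1C2 = 2.
Row 1 already has 2, leaving R1C3 = 3.
Row 2 already has 1; hence R2C2 = 4.
Column 2 already has 2; hence R3C2 = 3.
Cage c's pair has difference 1, so R2C1 = 3.
Cage d needs sum 6, so R2C4 = 2.
The 3 cells of cage b must have sum 6, so R4C1 = 2.
Row 4 already has 2; hence R4C3 = 4.
The 3 cells of cage a must have sum 9, which forces R4C4 = 3.
Column 1 now contains 2, so R3C1 = 4.
Column 3 already has 4; hence R3C3 = 2.
Completed grid: 1 2 3 4 / 3 4 1 2 / 4 3 2 1 / 2 1 4 3.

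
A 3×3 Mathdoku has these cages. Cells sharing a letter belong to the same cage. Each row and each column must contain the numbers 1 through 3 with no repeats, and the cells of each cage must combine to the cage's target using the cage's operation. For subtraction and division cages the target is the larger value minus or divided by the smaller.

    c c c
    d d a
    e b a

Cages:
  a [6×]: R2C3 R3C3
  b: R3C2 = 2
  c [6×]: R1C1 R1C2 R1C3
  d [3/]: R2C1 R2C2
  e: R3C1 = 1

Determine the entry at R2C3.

2

Cage e is a single given cell, leaving R3C1 = 1.
B is a freebie, so R3C2 = 2.
Row 3 now contains 2, which forces R3C3 = 3.
Column 1 now contains 1, leaving R2C1 = 3.
Cage d's pair has quotient 3, so R2C2 = 1.
3 is placed in column 3, which forces R2C3 = 2.
Column 1 already has 3, which forces R1C1 = 2.
1 is placed in column 2, leaving R1C2 = 3.
2 is placed in column 3; hence R1C3 = 1.
The full grid is 2 3 1 / 3 1 2 / 1 2 3.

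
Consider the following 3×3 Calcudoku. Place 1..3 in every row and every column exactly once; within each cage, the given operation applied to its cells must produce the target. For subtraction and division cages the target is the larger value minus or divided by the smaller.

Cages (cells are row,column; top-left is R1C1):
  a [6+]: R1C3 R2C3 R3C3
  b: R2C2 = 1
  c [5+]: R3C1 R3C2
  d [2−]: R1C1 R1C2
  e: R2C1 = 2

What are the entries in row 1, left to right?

Cage e is a single given cell; hence R2C1 = 2.
B is a freebie, leaving R2C2 = 1.
Row 2 now contains 1; hence R2C3 = 3.
Column 1 already has 2, which forces R3C1 = 3.
3 is placed in row 3, so R3C2 = 2.
Row 3 now contains 2, which forces R3C3 = 1.
3 is placed in column 1; hence R1C1 = 1.
Column 2 already has 1; hence R1C2 = 3.
1 is placed in column 3, so R1C3 = 2.
Filled in: 1 3 2 / 2 1 3 / 3 2 1.

1 3 2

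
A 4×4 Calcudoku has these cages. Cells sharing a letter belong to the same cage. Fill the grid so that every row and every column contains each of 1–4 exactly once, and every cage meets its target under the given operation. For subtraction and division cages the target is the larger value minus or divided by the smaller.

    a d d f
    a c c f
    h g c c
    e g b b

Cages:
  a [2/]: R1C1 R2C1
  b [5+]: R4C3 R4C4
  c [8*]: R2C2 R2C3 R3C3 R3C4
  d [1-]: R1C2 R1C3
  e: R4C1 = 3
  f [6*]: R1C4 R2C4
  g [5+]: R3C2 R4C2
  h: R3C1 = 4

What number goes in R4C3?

1

Cage h is a single given cell, leaving R3C1 = 4.
E is a freebie; hence R4C1 = 3.
The only place for 3 in row 2 is R2C4.
3 is placed in column 4, so R1C4 = 2.
2 is placed in column 4; hence R3C4 = 1.
1 is placed in column 4, which forces R4C4 = 4.
Row 1 now contains 2; hence R1C1 = 1.
The two cells of cage a must have quotient 2, leaving R2C1 = 2.
Row 3 now contains 1; hence R3C2 = 3.
Row 3 now contains 1; hence R3C3 = 2.
Row 4 now contains 4, leaving R4C2 = 2.
Row 4 now contains 4, which forces R4C3 = 1.
Column 2 now contains 3; hence R1C2 = 4.
The two cells of cage d must have difference 1, which forces R1C3 = 3.
The 4 cells of cage c must have product 8, leaving R2C2 = 1.
Column 3 now contains 1, so R2C3 = 4.
Completed grid: 1 4 3 2 / 2 1 4 3 / 4 3 2 1 / 3 2 1 4.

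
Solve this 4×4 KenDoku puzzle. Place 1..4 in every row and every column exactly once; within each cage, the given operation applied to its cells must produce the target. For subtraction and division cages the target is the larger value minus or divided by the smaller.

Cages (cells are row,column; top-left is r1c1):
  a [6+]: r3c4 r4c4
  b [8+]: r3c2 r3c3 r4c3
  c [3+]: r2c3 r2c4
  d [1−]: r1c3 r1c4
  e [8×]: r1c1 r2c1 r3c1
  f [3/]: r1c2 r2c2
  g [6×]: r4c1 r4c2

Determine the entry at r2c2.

The only place for 3 in row 2 is r2c2.
3 is placed in column 2, leaving r1c2 = 1.
Cage g needs two cells with product 6, leaving r4c1 = 3.
3 is placed in column 2; hence r4c2 = 2.
Row 4 now contains 2, so r4c4 = 4.
Column 2 now contains 2, so r3c2 = 4.
The 3 cells of cage b must have sum 8; hence r3c3 = 3.
Column 4 now contains 4; hence r3c4 = 2.
Row 4 now contains 4; hence r4c3 = 1.
Column 4 now contains 2, which forces r1c4 = 3.
Column 3 already has 1; hence r2c3 = 2.
Column 4 now contains 2, leaving r2c4 = 1.
2 is placed in row 3, so r3c1 = 1.
Cage e needs product 8; hence r1c1 = 2.
Column 3 already has 2; hence r1c3 = 4.
Row 2 already has 2, so r2c1 = 4.
Completed grid: 2 1 4 3 / 4 3 2 1 / 1 4 3 2 / 3 2 1 4.

3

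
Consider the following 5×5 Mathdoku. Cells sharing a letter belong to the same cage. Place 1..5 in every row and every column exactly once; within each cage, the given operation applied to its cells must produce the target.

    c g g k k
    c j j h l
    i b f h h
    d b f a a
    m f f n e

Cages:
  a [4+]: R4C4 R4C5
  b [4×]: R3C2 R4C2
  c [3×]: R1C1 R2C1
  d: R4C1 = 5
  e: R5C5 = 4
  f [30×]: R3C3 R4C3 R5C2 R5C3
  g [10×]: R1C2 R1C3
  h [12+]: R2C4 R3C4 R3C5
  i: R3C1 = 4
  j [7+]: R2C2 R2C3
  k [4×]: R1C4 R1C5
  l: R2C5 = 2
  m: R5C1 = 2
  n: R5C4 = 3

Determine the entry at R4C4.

1

Cage l is a single given cell, which forces R2C5 = 2.
Cage i is a single given cell, which forces R3C1 = 4.
4 is placed in row 3, so R3C2 = 1.
Cage d is a single given cell, so R4C1 = 5.
Column 2 already has 1, which forces R4C2 = 4.
Cage m is a single given cell, leaving R5C1 = 2.
N is a freebie, which forces R5C4 = 3.
E is a freebie, so R5C5 = 4.
Cage k's pair has product 4, leaving R1C4 = 4.
4 is placed in column 5, leaving R1C5 = 1.
The two cells of cage j must have sum 7, leaving R2C2 = 3.
Cage j's pair has sum 7, leaving R2C3 = 4.
Column 4 now contains 4, which forces R2C4 = 5.
5 is placed in column 4, leaving R3C4 = 2.
3 is placed in column 4, leaving R4C4 = 1.
Cage a needs two cells with sum 4; hence R4C5 = 3.
3 is placed in row 5, leaving R5C2 = 5.
Cage f needs product 30, so R5C3 = 1.
Row 1 now contains 1, which forces R1C1 = 3.
Column 2 now contains 5, so R1C2 = 2.
The two cells of cage g must have product 10, leaving R1C3 = 5.
Row 2 already has 3, which forces R2C1 = 1.
Row 3 now contains 2, so R3C3 = 3.
Column 5 now contains 3, so R3C5 = 5.
Row 4 now contains 3, so R4C3 = 2.
Filled in: 3 2 5 4 1 / 1 3 4 5 2 / 4 1 3 2 5 / 5 4 2 1 3 / 2 5 1 3 4.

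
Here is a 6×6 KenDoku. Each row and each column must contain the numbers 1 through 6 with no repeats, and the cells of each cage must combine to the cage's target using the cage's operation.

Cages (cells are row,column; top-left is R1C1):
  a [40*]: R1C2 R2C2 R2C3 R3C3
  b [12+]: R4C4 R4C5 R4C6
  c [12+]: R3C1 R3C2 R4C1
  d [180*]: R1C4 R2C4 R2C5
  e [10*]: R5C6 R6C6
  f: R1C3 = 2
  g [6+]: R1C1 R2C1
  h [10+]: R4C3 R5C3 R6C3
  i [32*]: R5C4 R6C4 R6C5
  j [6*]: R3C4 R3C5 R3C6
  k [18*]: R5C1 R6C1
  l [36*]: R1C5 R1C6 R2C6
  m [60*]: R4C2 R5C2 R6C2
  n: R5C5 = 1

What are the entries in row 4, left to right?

Cage f is a single given cell, so R1C3 = 2.
Cage d needs product 180, which forces R1C4 = 6.
Row 1 now contains 6, which forces R1C5 = 3.
Cage d needs product 180, which forces R2C4 = 5.
Cage d needs product 180; hence R2C5 = 6.
The 3 cells of cage i must have product 32, which forces R5C4 = 4.
Cage n is given, so R5C5 = 1.
Cage i needs product 32, so R6C4 = 2.
Cage i has product 32, so R6C5 = 4.
Row 6 already has 2, which forces R6C6 = 5.
Cage l has product 36, leaving R1C6 = 4.
Cage a has product 40; hence R2C2 = 2.
Cage l needs product 36, so R2C6 = 3.
Column 5 now contains 1, so R3C5 = 2.
3 is placed in column 6, which forces R3C6 = 1.
Cage b has sum 12, leaving R4C5 = 5.
Column 6 now contains 4, so R4C6 = 6.
Column 2 now contains 2, which forces R5C2 = 5.
Column 6 already has 5; hence R5C6 = 2.
4 is placed in row 1; hence R1C1 = 5.
Column 2 already has 5, so R1C2 = 1.
Row 2 already has 2; hence R2C1 = 1.
Cage a needs product 40, which forces R2C3 = 4.
The 4 cells of cage a must have product 40, leaving R3C3 = 5.
1 is placed in row 3, so R3C4 = 3.
Row 4 already has 5; hence R4C2 = 4.
Cage b has sum 12, so R4C4 = 1.
The 3 cells of cage m must have product 60, which forces R6C2 = 3.
Cage c has sum 12, which forces R3C1 = 4.
Column 2 now contains 4, which forces R3C2 = 6.
Cage c needs sum 12, which forces R4C1 = 2.
Row 4 already has 1, so R4C3 = 3.
Cage k's pair has product 18; hence R5C1 = 3.
Cage h has sum 10, so R5C3 = 6.
Row 6 now contains 3, which forces R6C1 = 6.
The 3 cells of cage h must have sum 10; hence R6C3 = 1.
The full grid is 5 1 2 6 3 4 / 1 2 4 5 6 3 / 4 6 5 3 2 1 / 2 4 3 1 5 6 / 3 5 6 4 1 2 / 6 3 1 2 4 5.

2 4 3 1 5 6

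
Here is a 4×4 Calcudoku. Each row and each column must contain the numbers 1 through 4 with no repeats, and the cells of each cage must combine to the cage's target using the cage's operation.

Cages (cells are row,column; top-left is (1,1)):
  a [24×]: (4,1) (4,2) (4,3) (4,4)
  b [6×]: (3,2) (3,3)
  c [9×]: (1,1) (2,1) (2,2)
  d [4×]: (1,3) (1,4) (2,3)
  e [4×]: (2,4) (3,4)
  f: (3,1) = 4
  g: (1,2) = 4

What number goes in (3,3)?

3

Cage c has product 9, leaving (1,1) = 3.
Cage g is given, leaving (1,2) = 4.
Row 1 now contains 4, so (1,3) = 1.
Row 1 now contains 1, leaving (1,4) = 2.
Cage c needs product 9; hence (2,1) = 1.
Cage c needs product 9, which forces (2,2) = 3.
Column 3 now contains 1, so (2,3) = 2.
Row 2 now contains 1, leaving (2,4) = 4.
Cage f is a single given cell, leaving (3,1) = 4.
3 is placed in column 2, leaving (3,2) = 2.
Column 3 now contains 2, which forces (3,3) = 3.
Column 4 already has 4, which forces (3,4) = 1.
4 is placed in column 1, which forces (4,1) = 2.
Column 2 already has 2; hence (4,2) = 1.
3 is placed in column 3, so (4,3) = 4.
1 is placed in column 4, so (4,4) = 3.
The full grid is 3 4 1 2 / 1 3 2 4 / 4 2 3 1 / 2 1 4 3.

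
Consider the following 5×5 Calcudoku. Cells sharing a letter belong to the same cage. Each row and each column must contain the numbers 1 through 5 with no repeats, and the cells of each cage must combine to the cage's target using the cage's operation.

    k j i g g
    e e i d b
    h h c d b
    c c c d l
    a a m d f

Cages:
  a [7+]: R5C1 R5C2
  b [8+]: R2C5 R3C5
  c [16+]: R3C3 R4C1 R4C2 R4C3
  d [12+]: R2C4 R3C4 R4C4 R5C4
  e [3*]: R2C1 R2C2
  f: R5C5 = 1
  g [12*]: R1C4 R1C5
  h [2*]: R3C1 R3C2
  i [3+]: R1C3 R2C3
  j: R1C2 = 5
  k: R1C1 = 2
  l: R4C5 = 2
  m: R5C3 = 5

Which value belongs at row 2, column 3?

2

Cage k is a single given cell, so R1C1 = 2.
Cage j is a single given cell, leaving R1C2 = 5.
2 is placed in row 1; hence R1C3 = 1.
Column 3 already has 1, which forces R2C3 = 2.
Column 1 already has 2, leaving R3C1 = 1.
Row 3 already has 1; hence R3C2 = 2.
Cage l is a single given cell, which forces R4C5 = 2.
Cage m is a single given cell, leaving R5C3 = 5.
F is a freebie, leaving R5C5 = 1.
Column 1 already has 1, which forces R2C1 = 3.
The two cells of cage e must have product 3, so R2C2 = 1.
Row 2 now contains 3, which forces R2C5 = 5.
5 is placed in column 3; hence R3C3 = 4.
Row 3 already has 4, which forces R3C4 = 5.
Column 5 already has 5; hence R3C5 = 3.
The 4 cells of cage c must have sum 16, which forces R4C1 = 5.
Cage c has sum 16, which forces R4C2 = 4.
Cage c needs sum 16; hence R4C3 = 3.
4 is placed in row 4; hence R4C4 = 1.
3 is placed in column 1, so R5C1 = 4.
Column 2 already has 4; hence R5C2 = 3.
Cage d has sum 12, so R5C4 = 2.
The two cells of cage g must have product 12, which forces R1C4 = 3.
3 is placed in column 5; hence R1C5 = 4.
Row 2 already has 5, leaving R2C4 = 4.
Filled in: 2 5 1 3 4 / 3 1 2 4 5 / 1 2 4 5 3 / 5 4 3 1 2 / 4 3 5 2 1.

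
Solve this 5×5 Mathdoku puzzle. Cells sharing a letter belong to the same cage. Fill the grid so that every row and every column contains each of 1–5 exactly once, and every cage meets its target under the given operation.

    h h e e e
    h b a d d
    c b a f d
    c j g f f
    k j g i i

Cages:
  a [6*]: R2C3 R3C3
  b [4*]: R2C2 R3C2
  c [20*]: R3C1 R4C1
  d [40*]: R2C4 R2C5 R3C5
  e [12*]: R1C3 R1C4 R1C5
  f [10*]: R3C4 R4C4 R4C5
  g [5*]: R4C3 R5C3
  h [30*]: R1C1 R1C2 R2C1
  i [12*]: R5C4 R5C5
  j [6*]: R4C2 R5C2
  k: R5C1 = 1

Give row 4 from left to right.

4 3 1 2 5

Cage k is given, leaving R5C1 = 1.
Row 5 now contains 1, so R5C3 = 5.
5 is placed in column 3, leaving R4C3 = 1.
Cage f needs product 10, so R3C4 = 1.
The 3 cells of cage e must have product 12; hence R1C5 = 1.
Cage b's pair has product 4, so R2C2 = 1.
1 is placed in row 3; hence R3C2 = 4.
4 is placed in row 3; hence R3C1 = 5.
Row 3 already has 5, so R3C5 = 2.
The two cells of cage c must have product 20, so R4C1 = 4.
Column 5 now contains 2, leaving R4C5 = 5.
Cage h needs product 30, which forces R1C2 = 5.
Cage a's pair has product 6, so R2C3 = 2.
The 3 cells of cage d must have product 40, so R2C4 = 5.
Column 5 now contains 5; hence R2C5 = 4.
2 is placed in row 3; hence R3C3 = 3.
5 is placed in row 4, leaving R4C4 = 2.
Column 5 already has 4, leaving R5C5 = 3.
The 3 cells of cage h must have product 30, so R1C1 = 2.
3 is placed in column 3, leaving R1C3 = 4.
Cage e has product 12, leaving R1C4 = 3.
Row 2 now contains 2, so R2C1 = 3.
Row 4 already has 2, so R4C2 = 3.
3 is placed in row 5, which forces R5C2 = 2.
3 is placed in row 5, leaving R5C4 = 4.
Completed grid: 2 5 4 3 1 / 3 1 2 5 4 / 5 4 3 1 2 / 4 3 1 2 5 / 1 2 5 4 3.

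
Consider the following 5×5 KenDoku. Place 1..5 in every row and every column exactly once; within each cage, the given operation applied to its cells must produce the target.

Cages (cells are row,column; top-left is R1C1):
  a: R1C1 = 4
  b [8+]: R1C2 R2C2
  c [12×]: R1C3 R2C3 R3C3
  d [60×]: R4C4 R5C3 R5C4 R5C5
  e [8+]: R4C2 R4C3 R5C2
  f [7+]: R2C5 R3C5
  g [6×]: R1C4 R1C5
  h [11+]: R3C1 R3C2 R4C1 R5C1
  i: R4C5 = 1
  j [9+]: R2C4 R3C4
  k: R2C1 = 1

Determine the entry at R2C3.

4

Cage a is a single given cell; hence R1C1 = 4.
Cage k is given, leaving R2C1 = 1.
Cage i is a single given cell, leaving R4C5 = 1.
The 4 cells of cage h must have sum 11, which forces R3C2 = 1.
Cage c needs product 12, which forces R1C3 = 1.
In row 1, 5 can only go at R1C2, so R1C2 = 5.
Column 2 already has 5, leaving R2C2 = 3.
3 is placed in row 2, leaving R2C3 = 4.
Row 2 already has 4; hence R2C4 = 5.
Row 2 already has 5, which forces R2C5 = 2.
4 is placed in column 3, leaving R3C3 = 3.
Column 4 now contains 5, so R3C4 = 4.
Row 3 now contains 4; hence R3C5 = 5.
Column 3 now contains 3; hence R4C3 = 2.
2 is placed in row 4, so R4C4 = 3.
Column 2 now contains 3, leaving R5C2 = 2.
2 is placed in column 3, leaving R5C3 = 5.
3 is placed in column 4, which forces R5C4 = 1.
3 is placed in column 4, leaving R1C4 = 2.
Column 5 now contains 2; hence R1C5 = 3.
Row 3 already has 5, which forces R3C1 = 2.
Row 4 already has 3, leaving R4C1 = 5.
2 is placed in row 4; hence R4C2 = 4.
Row 5 already has 5, leaving R5C1 = 3.
The 4 cells of cage d must have product 60; hence R5C5 = 4.
Filled in: 4 5 1 2 3 / 1 3 4 5 2 / 2 1 3 4 5 / 5 4 2 3 1 / 3 2 5 1 4.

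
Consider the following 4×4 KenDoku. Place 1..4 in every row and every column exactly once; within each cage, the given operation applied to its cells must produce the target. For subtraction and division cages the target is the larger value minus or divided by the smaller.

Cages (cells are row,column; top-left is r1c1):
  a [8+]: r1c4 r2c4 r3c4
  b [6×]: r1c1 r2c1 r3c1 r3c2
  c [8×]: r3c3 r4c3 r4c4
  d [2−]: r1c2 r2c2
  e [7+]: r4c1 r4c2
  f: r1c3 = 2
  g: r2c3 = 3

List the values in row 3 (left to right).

F is a freebie; hence r1c3 = 2.
Cage g is given, leaving r2c3 = 3.
The 4 cells of cage b must have product 6, leaving r3c2 = 1.
Row 3 already has 1, leaving r3c3 = 4.
4 is placed in row 3, so r3c4 = 3.
Column 3 now contains 4, so r4c3 = 1.
The 4 cells of cage b must have product 6, which forces r1c1 = 3.
Cage d's pair has difference 2, leaving r1c2 = 4.
4 is placed in row 1, leaving r1c4 = 1.
Cage b has product 6; hence r2c1 = 1.
Cage d's pair has difference 2, so r2c2 = 2.
1 is placed in column 4, leaving r2c4 = 4.
Row 3 now contains 3, so r3c1 = 2.
Column 1 now contains 3, which forces r4c1 = 4.
Column 2 already has 4; hence r4c2 = 3.
Cage c needs product 8; hence r4c4 = 2.
Completed grid: 3 4 2 1 / 1 2 3 4 / 2 1 4 3 / 4 3 1 2.

2 1 4 3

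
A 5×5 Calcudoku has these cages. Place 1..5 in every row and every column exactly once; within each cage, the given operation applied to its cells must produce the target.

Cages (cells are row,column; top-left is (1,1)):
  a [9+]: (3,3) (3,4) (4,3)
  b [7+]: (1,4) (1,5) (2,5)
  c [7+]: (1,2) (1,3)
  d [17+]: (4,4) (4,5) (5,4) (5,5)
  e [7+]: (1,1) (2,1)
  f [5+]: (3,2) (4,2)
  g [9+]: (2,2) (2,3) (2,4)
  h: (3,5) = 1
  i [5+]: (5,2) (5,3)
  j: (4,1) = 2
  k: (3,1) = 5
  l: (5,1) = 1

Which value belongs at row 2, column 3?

Cage k is a single given cell, which forces (3,1) = 5.
H is a freebie, so (3,5) = 1.
J is a freebie, leaving (4,1) = 2.
L is a freebie, so (5,1) = 1.
Row 1 needs a 1, and only (1,4) is open for it.
Row 4 needs a 1, and only (4,2) is open for it.
The two cells of cage f must have sum 5, so (3,2) = 4.
The 3 cells of cage a must have sum 9; hence (4,3) = 4.
Row 1 needs a 3, and only (1,1) is open for it.
Column 1 already has 3, so (2,1) = 4.
4 is placed in row 2, which forces (2,5) = 2.
Column 5 now contains 2, so (1,5) = 4.
The 3 cells of cage g must have sum 9, leaving (2,3) = 1.
Column 5 already has 4; hence (5,5) = 5.
Cage d has sum 17, leaving (4,4) = 5.
Column 5 now contains 5; hence (4,5) = 3.
Row 5 already has 5, leaving (5,4) = 4.
The 3 cells of cage g must have sum 9; hence (2,2) = 5.
5 is placed in column 4; hence (2,4) = 3.
Column 4 now contains 3; hence (3,4) = 2.
5 is placed in column 2, so (1,2) = 2.
Cage c needs two cells with sum 7, which forces (1,3) = 5.
Row 3 now contains 2, so (3,3) = 3.
2 is placed in column 2, which forces (5,2) = 3.
Column 3 already has 3; hence (5,3) = 2.
Completed grid: 3 2 5 1 4 / 4 5 1 3 2 / 5 4 3 2 1 / 2 1 4 5 3 / 1 3 2 4 5.

1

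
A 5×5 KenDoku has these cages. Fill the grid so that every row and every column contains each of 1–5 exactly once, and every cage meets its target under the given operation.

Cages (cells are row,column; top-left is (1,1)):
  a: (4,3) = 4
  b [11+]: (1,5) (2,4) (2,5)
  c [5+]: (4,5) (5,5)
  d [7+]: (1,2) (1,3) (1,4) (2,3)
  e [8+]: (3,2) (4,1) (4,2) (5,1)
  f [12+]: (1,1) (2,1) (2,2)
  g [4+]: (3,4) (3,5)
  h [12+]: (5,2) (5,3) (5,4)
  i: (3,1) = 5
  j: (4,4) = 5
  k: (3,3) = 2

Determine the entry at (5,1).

1

Cage d needs sum 7, which forces (2,3) = 1.
Cage i is given, so (3,1) = 5.
K is a freebie; hence (3,3) = 2.
A is a freebie; hence (4,3) = 4.
J is a freebie, leaving (4,4) = 5.
Column 3 already has 2; hence (1,3) = 3.
Cage f has sum 12, which forces (2,2) = 5.
Column 3 already has 3, which forces (5,3) = 5.
Row 1 now contains 3, so (1,1) = 4.
Row 1 already has 4; hence (1,5) = 5.
Cage f has sum 12; hence (2,1) = 3.
The only place for 4 in row 3 is (3,2).
Cage e has sum 8, so (4,1) = 2.
The 4 cells of cage e must have sum 8, leaving (4,2) = 1.
1 is placed in row 4, which forces (4,5) = 3.
Cage e has sum 8, so (5,1) = 1.
Column 2 now contains 4, so (5,2) = 3.
The 3 cells of cage h must have sum 12, leaving (5,4) = 4.
Row 5 now contains 4; hence (5,5) = 2.
Column 2 already has 1, which forces (1,2) = 2.
The 4 cells of cage d must have sum 7; hence (1,4) = 1.
Column 4 already has 4, which forces (2,4) = 2.
2 is placed in column 5; hence (2,5) = 4.
Cage g's pair has sum 4, which forces (3,4) = 3.
Column 5 now contains 3, leaving (3,5) = 1.
The full grid is 4 2 3 1 5 / 3 5 1 2 4 / 5 4 2 3 1 / 2 1 4 5 3 / 1 3 5 4 2.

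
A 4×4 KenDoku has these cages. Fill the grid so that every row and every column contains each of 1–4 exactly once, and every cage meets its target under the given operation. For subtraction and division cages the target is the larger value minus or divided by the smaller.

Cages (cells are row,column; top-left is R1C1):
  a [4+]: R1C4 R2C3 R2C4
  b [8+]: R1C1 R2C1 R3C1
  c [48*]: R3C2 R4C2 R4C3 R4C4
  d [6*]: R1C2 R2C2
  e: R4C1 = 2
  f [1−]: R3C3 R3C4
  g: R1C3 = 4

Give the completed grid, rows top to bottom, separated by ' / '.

Cage g is a single given cell, leaving R1C3 = 4.
The 3 cells of cage a must have sum 4, so R1C4 = 1.
The 3 cells of cage a must have sum 4, leaving R2C3 = 1.
The 3 cells of cage a must have sum 4, leaving R2C4 = 2.
Cage e is a single given cell, so R4C1 = 2.
Row 4 already has 2, so R4C3 = 3.
3 is placed in row 4, which forces R4C4 = 4.
Row 1 now contains 1, which forces R1C1 = 3.
Cage d needs two cells with product 6, leaving R1C2 = 2.
Cage b has sum 8; hence R2C1 = 4.
Row 2 already has 2; hence R2C2 = 3.
The 3 cells of cage b must have sum 8, leaving R3C1 = 1.
The 4 cells of cage c must have product 48, leaving R3C2 = 4.
Column 3 now contains 3, so R3C3 = 2.
4 is placed in column 4, which forces R3C4 = 3.
Row 4 already has 4, so R4C2 = 1.

3 2 4 1 / 4 3 1 2 / 1 4 2 3 / 2 1 3 4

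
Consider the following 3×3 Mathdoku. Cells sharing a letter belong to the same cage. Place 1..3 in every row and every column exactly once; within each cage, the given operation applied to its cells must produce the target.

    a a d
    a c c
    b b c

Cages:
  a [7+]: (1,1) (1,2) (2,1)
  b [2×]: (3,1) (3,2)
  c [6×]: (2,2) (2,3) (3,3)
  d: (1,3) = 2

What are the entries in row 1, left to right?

Cage d is a single given cell, leaving (1,3) = 2.
Cage a has sum 7, leaving (1,1) = 1.
Row 1 already has 2; hence (1,2) = 3.
Cage a has sum 7, so (2,1) = 3.
Cage c needs product 6, which forces (2,2) = 2.
Row 2 now contains 3, leaving (2,3) = 1.
Column 1 now contains 1; hence (3,1) = 2.
Column 2 already has 2, so (3,2) = 1.
Column 3 already has 1; hence (3,3) = 3.
The full grid is 1 3 2 / 3 2 1 / 2 1 3.

1 3 2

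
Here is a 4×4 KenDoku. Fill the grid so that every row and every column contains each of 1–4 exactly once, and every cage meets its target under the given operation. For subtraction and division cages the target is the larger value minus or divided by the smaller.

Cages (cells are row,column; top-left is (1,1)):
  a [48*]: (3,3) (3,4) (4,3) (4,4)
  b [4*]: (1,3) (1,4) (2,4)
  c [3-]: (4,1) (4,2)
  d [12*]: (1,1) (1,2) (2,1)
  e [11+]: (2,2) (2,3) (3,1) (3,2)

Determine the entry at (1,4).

In column 4, 3 can only go at (4,4), so (4,4) = 3.
The 4 cells of cage a must have product 48, so (3,3) = 4.
The 4 cells of cage a must have product 48; hence (3,4) = 2.
3 is placed in row 4, which forces (4,3) = 2.
Column 3 already has 2; hence (1,3) = 1.
The 3 cells of cage b must have product 4, so (1,4) = 4.
The 4 cells of cage e must have sum 11; hence (2,2) = 4.
Cage e has sum 11, so (2,3) = 3.
Column 4 now contains 2, leaving (2,4) = 1.
Column 2 now contains 4, which forces (4,2) = 1.
4 is placed in row 1, leaving (1,1) = 3.
Cage d has product 12, which forces (1,2) = 2.
Row 2 already has 1, leaving (2,1) = 2.
The 4 cells of cage e must have sum 11; hence (3,1) = 1.
1 is placed in column 2, which forces (3,2) = 3.
1 is placed in row 4, which forces (4,1) = 4.
Completed grid: 3 2 1 4 / 2 4 3 1 / 1 3 4 2 / 4 1 2 3.

4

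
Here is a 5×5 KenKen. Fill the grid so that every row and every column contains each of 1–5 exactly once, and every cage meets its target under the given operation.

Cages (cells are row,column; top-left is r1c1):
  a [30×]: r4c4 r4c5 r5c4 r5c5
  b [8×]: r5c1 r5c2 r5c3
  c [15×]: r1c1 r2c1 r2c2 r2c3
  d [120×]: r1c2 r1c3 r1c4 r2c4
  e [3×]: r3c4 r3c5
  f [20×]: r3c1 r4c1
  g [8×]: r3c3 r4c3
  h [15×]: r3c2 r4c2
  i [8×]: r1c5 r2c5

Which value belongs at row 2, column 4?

Cage c needs product 15, so r1c1 = 1.
In row 3, 2 can only go at r3c3, so r3c3 = 2.
Column 3 now contains 2; hence r4c3 = 4.
Column 3 now contains 4, so r5c3 = 1.
The 4 cells of cage c must have product 15, so r2c2 = 1.
Cage f's pair has product 20, which forces r3c1 = 4.
Row 4 now contains 4, leaving r4c1 = 5.
Row 4 now contains 5, which forces r4c2 = 3.
4 is placed in column 1, so r5c1 = 2.
Row 5 now contains 2, leaving r5c2 = 4.
Column 1 now contains 5, so r2c1 = 3.
Cage c has product 15, leaving r2c3 = 5.
Column 2 already has 3, leaving r3c2 = 5.
5 is placed in column 2, leaving r1c2 = 2.
5 is placed in column 3; hence r1c3 = 3.
The 4 cells of cage d must have product 120, so r1c4 = 5.
2 is placed in row 1, which forces r1c5 = 4.
The 4 cells of cage d must have product 120; hence r2c4 = 4.
Column 5 already has 4, leaving r2c5 = 2.
2 is placed in column 5, leaving r4c5 = 1.
Column 4 already has 5, which forces r5c4 = 3.
Row 5 already has 3; hence r5c5 = 5.
Column 4 already has 3, so r3c4 = 1.
Column 5 already has 1; hence r3c5 = 3.
Row 4 now contains 1, which forces r4c4 = 2.
Completed grid: 1 2 3 5 4 / 3 1 5 4 2 / 4 5 2 1 3 / 5 3 4 2 1 / 2 4 1 3 5.

4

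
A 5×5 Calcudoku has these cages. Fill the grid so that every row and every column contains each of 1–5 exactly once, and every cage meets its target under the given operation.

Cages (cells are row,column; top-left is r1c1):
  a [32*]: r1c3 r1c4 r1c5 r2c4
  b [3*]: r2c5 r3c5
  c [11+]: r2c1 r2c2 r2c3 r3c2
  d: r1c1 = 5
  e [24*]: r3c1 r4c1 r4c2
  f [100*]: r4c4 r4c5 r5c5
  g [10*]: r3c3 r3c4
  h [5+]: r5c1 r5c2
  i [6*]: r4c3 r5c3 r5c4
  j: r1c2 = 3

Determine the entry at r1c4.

1

Cage d is a single given cell, leaving r1c1 = 5.
Cage j is given; hence r1c2 = 3.
Cage a has product 32, which forces r2c4 = 4.
Cage f has product 100, leaving r4c4 = 5.
Cage f has product 100; hence r4c5 = 4.
The 3 cells of cage f must have product 100, so r5c5 = 5.
Cage a needs product 32, which forces r1c3 = 4.
Cage e has product 24, leaving r3c1 = 4.
Cage g needs two cells with product 10, so r3c3 = 5.
Column 4 now contains 5, which forces r3c4 = 2.
Cage e has product 24, which forces r4c1 = 3.
4 is placed in row 4, so r4c2 = 2.
Row 4 now contains 2; hence r4c3 = 1.
Column 1 now contains 3, leaving r5c1 = 1.
1 is placed in row 5, which forces r5c2 = 4.
1 is placed in row 5, which forces r5c4 = 3.
2 is placed in column 4, so r1c4 = 1.
The 4 cells of cage a must have product 32, so r1c5 = 2.
Column 1 now contains 1, which forces r2c1 = 2.
Cage c has sum 11, so r2c2 = 5.
Cage c needs sum 11, so r2c3 = 3.
3 is placed in row 2, so r2c5 = 1.
Row 3 already has 2, so r3c2 = 1.
Column 5 now contains 1, which forces r3c5 = 3.
3 is placed in row 5, which forces r5c3 = 2.
Filled in: 5 3 4 1 2 / 2 5 3 4 1 / 4 1 5 2 3 / 3 2 1 5 4 / 1 4 2 3 5.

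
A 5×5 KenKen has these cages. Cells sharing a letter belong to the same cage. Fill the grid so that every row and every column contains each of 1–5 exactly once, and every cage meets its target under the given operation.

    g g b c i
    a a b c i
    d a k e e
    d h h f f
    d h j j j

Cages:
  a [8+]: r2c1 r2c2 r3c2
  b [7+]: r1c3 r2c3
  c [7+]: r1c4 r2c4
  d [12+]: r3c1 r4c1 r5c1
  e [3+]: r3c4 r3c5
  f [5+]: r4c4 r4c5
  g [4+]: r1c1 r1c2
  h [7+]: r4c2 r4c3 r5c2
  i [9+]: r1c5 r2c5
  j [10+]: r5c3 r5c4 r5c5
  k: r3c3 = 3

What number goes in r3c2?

K is a freebie, so r3c3 = 3.
The only place for 2 in column 1 is r2c1.
Cage b needs two cells with sum 7, which forces r1c3 = 2.
2 is placed in row 2, leaving r2c3 = 5.
Row 2 now contains 5, which forces r2c5 = 4.
Cage c's pair has sum 7, so r1c4 = 4.
Column 5 already has 4, which forces r1c5 = 5.
4 is placed in row 2, so r2c2 = 1.
4 is placed in row 2, which forces r2c4 = 3.
Cage a has sum 8, leaving r3c2 = 5.
Column 4 already has 3, which forces r4c4 = 2.
Column 5 now contains 5, so r5c5 = 1.
Cage g's pair has sum 4, which forces r1c1 = 1.
Column 2 now contains 1, which forces r1c2 = 3.
5 is placed in row 3, so r3c1 = 4.
Column 4 already has 2, which forces r3c4 = 1.
Column 5 already has 1, leaving r3c5 = 2.
2 is placed in row 4; hence r4c2 = 4.
The 3 cells of cage h must have sum 7, which forces r4c3 = 1.
Column 5 already has 1, so r4c5 = 3.
The 3 cells of cage h must have sum 7, so r5c2 = 2.
Row 5 now contains 1, which forces r5c3 = 4.
Row 5 now contains 1, which forces r5c4 = 5.
Row 4 already has 3; hence r4c1 = 5.
5 is placed in row 5; hence r5c1 = 3.
Completed grid: 1 3 2 4 5 / 2 1 5 3 4 / 4 5 3 1 2 / 5 4 1 2 3 / 3 2 4 5 1.

5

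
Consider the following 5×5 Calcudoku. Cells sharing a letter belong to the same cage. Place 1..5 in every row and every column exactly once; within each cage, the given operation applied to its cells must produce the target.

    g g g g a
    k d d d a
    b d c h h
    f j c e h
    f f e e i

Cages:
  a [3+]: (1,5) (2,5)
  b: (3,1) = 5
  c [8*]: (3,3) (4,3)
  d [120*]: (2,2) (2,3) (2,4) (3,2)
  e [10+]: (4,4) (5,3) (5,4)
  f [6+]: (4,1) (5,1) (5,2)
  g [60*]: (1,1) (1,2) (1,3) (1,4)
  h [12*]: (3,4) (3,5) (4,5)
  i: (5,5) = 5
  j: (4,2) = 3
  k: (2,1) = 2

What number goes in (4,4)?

5

Cage k is given, so (2,1) = 2.
Row 2 already has 2; hence (2,5) = 1.
B is a freebie, so (3,1) = 5.
Cage j is given, which forces (4,2) = 3.
Cage i is a single given cell, leaving (5,5) = 5.
Column 5 now contains 1, leaving (1,5) = 2.
The 4 cells of cage d must have product 120; hence (3,2) = 2.
Row 3 already has 2, so (3,3) = 4.
Row 3 already has 2, leaving (3,4) = 1.
Cage h has product 12, so (3,5) = 3.
Row 4 already has 3, so (4,1) = 1.
4 is placed in column 3, leaving (4,3) = 2.
Column 5 now contains 2, so (4,5) = 4.
Column 2 already has 2, so (5,2) = 1.
Row 5 now contains 1, so (5,3) = 3.
The 4 cells of cage g must have product 60, which forces (1,3) = 1.
Cage d has product 120, so (2,2) = 4.
Column 3 now contains 3, which forces (2,3) = 5.
The 4 cells of cage d must have product 120; hence (2,4) = 3.
Row 4 already has 4; hence (4,4) = 5.
3 is placed in row 5; hence (5,1) = 4.
Cage e has sum 10; hence (5,4) = 2.
4 is placed in column 1, so (1,1) = 3.
Column 2 now contains 4, leaving (1,2) = 5.
Column 4 already has 5, which forces (1,4) = 4.
Filled in: 3 5 1 4 2 / 2 4 5 3 1 / 5 2 4 1 3 / 1 3 2 5 4 / 4 1 3 2 5.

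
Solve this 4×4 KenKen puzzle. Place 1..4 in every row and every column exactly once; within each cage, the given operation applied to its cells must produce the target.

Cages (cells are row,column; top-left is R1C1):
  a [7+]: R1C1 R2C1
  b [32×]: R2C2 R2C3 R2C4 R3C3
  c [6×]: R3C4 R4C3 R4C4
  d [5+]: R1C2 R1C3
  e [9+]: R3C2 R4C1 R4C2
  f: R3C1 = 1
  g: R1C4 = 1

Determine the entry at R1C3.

Cage g is given, so R1C4 = 1.
Cage f is given, so R3C1 = 1.
Cage b has product 32, so R3C3 = 4.
The 3 cells of cage c must have product 6, so R4C3 = 1.
The 4 cells of cage b must have product 32, leaving R2C2 = 1.
Column 3 already has 1; hence R2C3 = 2.
Cage b needs product 32, which forces R2C4 = 4.
Cage a's pair has sum 7, which forces R1C1 = 4.
The two cells of cage d must have sum 5; hence R1C2 = 2.
2 is placed in column 3; hence R1C3 = 3.
Row 2 already has 4, so R2C1 = 3.
2 is placed in column 2; hence R3C2 = 3.
3 is placed in row 3, leaving R3C4 = 2.
Column 1 already has 3, which forces R4C1 = 2.
3 is placed in column 2, leaving R4C2 = 4.
2 is placed in column 4, so R4C4 = 3.
Completed grid: 4 2 3 1 / 3 1 2 4 / 1 3 4 2 / 2 4 1 3.

3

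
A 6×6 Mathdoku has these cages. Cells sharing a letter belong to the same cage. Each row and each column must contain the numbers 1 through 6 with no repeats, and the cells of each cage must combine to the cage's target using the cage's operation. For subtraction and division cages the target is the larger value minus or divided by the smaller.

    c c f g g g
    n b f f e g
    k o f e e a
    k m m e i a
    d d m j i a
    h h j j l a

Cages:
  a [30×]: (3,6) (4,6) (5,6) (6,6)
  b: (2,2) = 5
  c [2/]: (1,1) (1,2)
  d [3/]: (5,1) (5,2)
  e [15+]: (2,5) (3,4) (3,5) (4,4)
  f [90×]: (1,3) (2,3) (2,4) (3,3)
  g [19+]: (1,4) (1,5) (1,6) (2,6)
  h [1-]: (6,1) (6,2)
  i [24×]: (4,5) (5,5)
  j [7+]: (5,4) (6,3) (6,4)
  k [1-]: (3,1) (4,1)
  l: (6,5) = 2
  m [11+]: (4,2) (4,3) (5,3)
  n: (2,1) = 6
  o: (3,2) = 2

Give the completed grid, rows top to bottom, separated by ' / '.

Cage n is a single given cell, so (2,1) = 6.
Cage b is a single given cell, leaving (2,2) = 5.
5 is placed in row 2, which forces (2,6) = 4.
Cage o is a single given cell, leaving (3,2) = 2.
L is a freebie, so (6,5) = 2.
The only place for 1 in row 1 is (1,2).
The two cells of cage c must have quotient 2, leaving (1,1) = 2.
Column 1 now contains 2, which forces (5,1) = 1.
Cage d's pair has quotient 3, which forces (5,2) = 3.
Row 5 already has 3, so (5,4) = 2.
Row 5 now contains 2, so (5,6) = 5.
Column 6 already has 5, so (1,6) = 6.
The 4 cells of cage a must have product 30, which forces (4,6) = 2.
Row 1 needs a 3, and only (1,3) is open for it.
Cage f has product 90, leaving (2,3) = 2.
Cage f needs product 90; hence (2,4) = 3.
Row 2 now contains 3, which forces (2,5) = 1.
Cage f has product 90, so (3,3) = 5.
3 is placed in column 3; hence (4,3) = 1.
Column 3 already has 1, so (6,3) = 4.
Row 6 already has 4, leaving (6,4) = 1.
Row 6 already has 1, which forces (6,6) = 3.
The 4 cells of cage e must have sum 15, leaving (3,4) = 6.
Column 6 already has 3, so (3,6) = 1.
Cage m needs sum 11; hence (4,2) = 4.
4 is placed in row 4, which forces (4,4) = 5.
4 is placed in row 4, so (4,5) = 6.
Column 3 now contains 4, so (5,3) = 6.
6 is placed in column 5; hence (5,5) = 4.
Row 6 already has 3, leaving (6,1) = 5.
Row 6 already has 4, which forces (6,2) = 6.
5 is placed in column 4, which forces (1,4) = 4.
4 is placed in column 5, so (1,5) = 5.
Cage k's pair has difference 1; hence (3,1) = 4.
4 is placed in column 5, leaving (3,5) = 3.
Row 4 already has 5; hence (4,1) = 3.

2 1 3 4 5 6 / 6 5 2 3 1 4 / 4 2 5 6 3 1 / 3 4 1 5 6 2 / 1 3 6 2 4 5 / 5 6 4 1 2 3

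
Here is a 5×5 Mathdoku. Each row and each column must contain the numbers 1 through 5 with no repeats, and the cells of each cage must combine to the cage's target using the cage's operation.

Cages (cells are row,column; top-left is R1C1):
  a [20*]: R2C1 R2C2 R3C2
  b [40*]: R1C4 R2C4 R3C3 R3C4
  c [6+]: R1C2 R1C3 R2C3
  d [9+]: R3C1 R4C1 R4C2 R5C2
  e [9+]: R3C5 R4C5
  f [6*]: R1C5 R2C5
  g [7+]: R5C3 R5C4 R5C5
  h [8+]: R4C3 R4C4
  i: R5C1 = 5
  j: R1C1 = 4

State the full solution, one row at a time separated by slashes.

Cage j is given, which forces R1C1 = 4.
Cage i is given, so R5C1 = 5.
In row 1, 5 can only go at R1C4, so R1C4 = 5.
Cage h's pair has sum 8, which forces R4C3 = 5.
5 is placed in column 4; hence R4C4 = 3.
Row 4 now contains 5, which forces R4C5 = 4.
4 is placed in column 5; hence R3C5 = 5.
Cage a needs product 20, so R2C2 = 5.
Row 2 needs a 4, and only R2C4 is open for it.
The 3 cells of cage g must have sum 7, so R5C3 = 4.
Cage d has sum 9, so R3C1 = 3.
4 is placed in row 5, so R5C2 = 3.
Row 3 needs a 4, and only R3C2 is open for it.
Cage a needs product 20; hence R2C1 = 1.
Column 1 already has 1; hence R4C1 = 2.
Row 4 already has 2; hence R4C2 = 1.
Column 2 already has 1, leaving R1C2 = 2.
Cage c has sum 6, which forces R1C3 = 1.
Row 1 already has 2, which forces R1C5 = 3.
Cage c needs sum 6, so R2C3 = 3.
Column 5 now contains 3, so R2C5 = 2.
1 is placed in column 3, leaving R3C3 = 2.
2 is placed in row 3, leaving R3C4 = 1.
Column 4 already has 1, leaving R5C4 = 2.
Column 5 already has 2, which forces R5C5 = 1.

4 2 1 5 3 / 1 5 3 4 2 / 3 4 2 1 5 / 2 1 5 3 4 / 5 3 4 2 1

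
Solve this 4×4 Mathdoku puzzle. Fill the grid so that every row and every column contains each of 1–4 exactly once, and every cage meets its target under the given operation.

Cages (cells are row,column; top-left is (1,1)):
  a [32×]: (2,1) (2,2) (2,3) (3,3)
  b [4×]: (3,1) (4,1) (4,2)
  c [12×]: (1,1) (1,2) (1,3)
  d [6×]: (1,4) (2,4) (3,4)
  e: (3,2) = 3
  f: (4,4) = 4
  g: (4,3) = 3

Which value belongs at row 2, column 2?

1

Cage e is a single given cell, so (3,2) = 3.
Cage a needs product 32, which forces (3,3) = 4.
Cage g is a single given cell, which forces (4,3) = 3.
Cage f is a single given cell, so (4,4) = 4.
Cage c needs product 12; hence (1,1) = 3.
The 3 cells of cage c must have product 12, which forces (1,2) = 4.
Column 3 now contains 3; hence (1,3) = 1.
Row 1 now contains 1; hence (1,4) = 2.
Column 3 already has 1, which forces (2,3) = 2.
Cage b has product 4, which forces (3,1) = 2.
Column 4 already has 2, so (3,4) = 1.
Row 4 already has 4, so (4,1) = 1.
Cage b has product 4, leaving (4,2) = 2.
Column 1 already has 1, so (2,1) = 4.
Row 2 already has 2; hence (2,2) = 1.
1 is placed in column 4, leaving (2,4) = 3.
The full grid is 3 4 1 2 / 4 1 2 3 / 2 3 4 1 / 1 2 3 4.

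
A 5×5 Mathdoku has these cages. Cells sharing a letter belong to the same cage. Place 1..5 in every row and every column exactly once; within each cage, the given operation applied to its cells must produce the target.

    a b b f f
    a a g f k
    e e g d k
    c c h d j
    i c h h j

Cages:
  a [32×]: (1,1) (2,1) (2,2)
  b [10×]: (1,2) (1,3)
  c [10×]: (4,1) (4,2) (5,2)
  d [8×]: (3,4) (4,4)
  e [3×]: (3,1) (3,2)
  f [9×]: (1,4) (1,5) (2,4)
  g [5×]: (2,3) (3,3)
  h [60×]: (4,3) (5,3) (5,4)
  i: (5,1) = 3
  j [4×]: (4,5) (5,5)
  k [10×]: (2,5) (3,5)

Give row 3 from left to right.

The 3 cells of cage a must have product 32, so (1,1) = 4.
Cage f needs product 9, so (1,4) = 1.
The 3 cells of cage f must have product 9, so (1,5) = 3.
Cage a has product 32; hence (2,1) = 2.
Cage a needs product 32, leaving (2,2) = 4.
The 3 cells of cage f must have product 9, so (2,4) = 3.
2 is placed in row 2; hence (2,5) = 5.
5 is placed in column 5; hence (3,5) = 2.
I is a freebie, so (5,1) = 3.
Row 2 now contains 5, so (2,3) = 1.
3 is placed in column 1, so (3,1) = 1.
Cage e needs two cells with product 3, which forces (3,2) = 3.
Cage g needs two cells with product 5, so (3,3) = 5.
2 is placed in row 3; hence (3,4) = 4.
Column 1 now contains 1; hence (4,1) = 5.
Cage h needs product 60; hence (4,3) = 3.
The two cells of cage d must have product 8, which forces (4,4) = 2.
Column 3 already has 5, so (5,3) = 4.
4 is placed in column 4; hence (5,4) = 5.
Row 5 already has 4, so (5,5) = 1.
Cage b's pair has product 10, leaving (1,2) = 5.
Column 3 already has 5; hence (1,3) = 2.
2 is placed in row 4, so (4,2) = 1.
1 is placed in column 5, leaving (4,5) = 4.
Row 5 now contains 1, leaving (5,2) = 2.
Filled in: 4 5 2 1 3 / 2 4 1 3 5 / 1 3 5 4 2 / 5 1 3 2 4 / 3 2 4 5 1.

1 3 5 4 2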